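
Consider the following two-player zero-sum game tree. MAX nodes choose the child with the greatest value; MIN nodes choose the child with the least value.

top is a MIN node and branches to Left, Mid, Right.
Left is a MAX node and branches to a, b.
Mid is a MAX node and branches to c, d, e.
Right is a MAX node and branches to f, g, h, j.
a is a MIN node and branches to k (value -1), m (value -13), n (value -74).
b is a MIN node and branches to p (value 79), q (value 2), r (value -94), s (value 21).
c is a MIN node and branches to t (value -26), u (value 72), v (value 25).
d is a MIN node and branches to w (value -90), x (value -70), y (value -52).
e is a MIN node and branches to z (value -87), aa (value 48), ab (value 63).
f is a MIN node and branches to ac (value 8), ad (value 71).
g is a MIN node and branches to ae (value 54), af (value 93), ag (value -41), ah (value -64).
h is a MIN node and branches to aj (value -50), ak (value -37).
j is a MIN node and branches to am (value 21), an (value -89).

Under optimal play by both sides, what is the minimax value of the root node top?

a (MIN): min(-1, -13, -74) = -74
b (MIN): min(79, 2, -94, 21) = -94
Left (MAX): max(-74, -94) = -74
c (MIN): min(-26, 72, 25) = -26
d (MIN): min(-90, -70, -52) = -90
e (MIN): min(-87, 48, 63) = -87
Mid (MAX): max(-26, -90, -87) = -26
f (MIN): min(8, 71) = 8
g (MIN): min(54, 93, -41, -64) = -64
h (MIN): min(-50, -37) = -50
j (MIN): min(21, -89) = -89
Right (MAX): max(8, -64, -50, -89) = 8
top (MIN): min(-74, -26, 8) = -74

-74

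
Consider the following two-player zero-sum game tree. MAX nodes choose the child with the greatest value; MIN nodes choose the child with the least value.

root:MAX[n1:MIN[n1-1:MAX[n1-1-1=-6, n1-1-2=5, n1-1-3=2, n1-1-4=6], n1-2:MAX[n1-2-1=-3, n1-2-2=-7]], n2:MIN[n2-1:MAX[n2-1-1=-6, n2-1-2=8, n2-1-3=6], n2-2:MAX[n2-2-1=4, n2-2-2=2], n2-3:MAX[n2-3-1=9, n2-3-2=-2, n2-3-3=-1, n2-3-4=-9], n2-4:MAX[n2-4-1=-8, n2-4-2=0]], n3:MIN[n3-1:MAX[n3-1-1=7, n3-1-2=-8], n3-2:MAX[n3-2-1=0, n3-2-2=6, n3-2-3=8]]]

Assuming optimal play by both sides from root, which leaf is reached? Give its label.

n1-1 (MAX): max(-6, 5, 2, 6) = 6
n1-2 (MAX): max(-3, -7) = -3
n1 (MIN): min(6, -3) = -3
n2-1 (MAX): max(-6, 8, 6) = 8
n2-2 (MAX): max(4, 2) = 4
n2-3 (MAX): max(9, -2, -1, -9) = 9
n2-4 (MAX): max(-8, 0) = 0
n2 (MIN): min(8, 4, 9, 0) = 0
n3-1 (MAX): max(7, -8) = 7
n3-2 (MAX): max(0, 6, 8) = 8
n3 (MIN): min(7, 8) = 7
root (MAX): max(-3, 0, 7) = 7
At root, MAX picks n3 (highest: 7).
At n3, MIN picks n3-1 (lowest: 7).
At n3-1, MAX picks n3-1-1 (highest: 7).
Terminal value 7.

n3-1-1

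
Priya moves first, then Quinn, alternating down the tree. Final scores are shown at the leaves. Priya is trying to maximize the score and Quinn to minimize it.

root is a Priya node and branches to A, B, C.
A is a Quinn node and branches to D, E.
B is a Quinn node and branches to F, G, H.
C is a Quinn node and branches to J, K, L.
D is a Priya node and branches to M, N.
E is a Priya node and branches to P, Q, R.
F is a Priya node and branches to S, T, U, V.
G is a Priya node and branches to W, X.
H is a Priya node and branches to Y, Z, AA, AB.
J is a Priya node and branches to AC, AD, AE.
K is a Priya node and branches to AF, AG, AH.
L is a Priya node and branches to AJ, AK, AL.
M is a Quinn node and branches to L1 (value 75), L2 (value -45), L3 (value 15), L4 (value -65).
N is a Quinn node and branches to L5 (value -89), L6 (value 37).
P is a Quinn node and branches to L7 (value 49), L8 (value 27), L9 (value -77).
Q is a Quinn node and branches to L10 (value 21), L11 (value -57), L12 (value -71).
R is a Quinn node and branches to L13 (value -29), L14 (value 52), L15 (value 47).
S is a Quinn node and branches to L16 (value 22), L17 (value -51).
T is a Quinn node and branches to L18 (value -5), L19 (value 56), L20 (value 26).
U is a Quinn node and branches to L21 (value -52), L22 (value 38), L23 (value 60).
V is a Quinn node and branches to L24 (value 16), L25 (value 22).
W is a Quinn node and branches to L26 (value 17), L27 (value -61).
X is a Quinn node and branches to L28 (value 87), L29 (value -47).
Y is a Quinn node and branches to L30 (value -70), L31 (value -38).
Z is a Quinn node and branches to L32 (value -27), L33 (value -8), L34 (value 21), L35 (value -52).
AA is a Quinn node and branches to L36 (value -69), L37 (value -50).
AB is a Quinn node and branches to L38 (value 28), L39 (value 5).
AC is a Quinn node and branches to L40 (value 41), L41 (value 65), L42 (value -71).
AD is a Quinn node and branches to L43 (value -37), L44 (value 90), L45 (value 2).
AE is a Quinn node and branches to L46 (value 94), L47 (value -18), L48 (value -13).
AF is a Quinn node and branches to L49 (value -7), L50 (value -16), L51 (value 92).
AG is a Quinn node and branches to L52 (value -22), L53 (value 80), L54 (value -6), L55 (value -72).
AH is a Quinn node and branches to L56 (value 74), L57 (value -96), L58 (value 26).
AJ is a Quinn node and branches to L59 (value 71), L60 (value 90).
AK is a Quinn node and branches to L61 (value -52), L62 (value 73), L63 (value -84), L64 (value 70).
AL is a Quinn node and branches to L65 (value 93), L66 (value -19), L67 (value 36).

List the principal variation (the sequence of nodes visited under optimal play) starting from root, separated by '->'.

M (Quinn): min(75, -45, 15, -65) = -65
N (Quinn): min(-89, 37) = -89
D (Priya): max(-65, -89) = -65
P (Quinn): min(49, 27, -77) = -77
Q (Quinn): min(21, -57, -71) = -71
R (Quinn): min(-29, 52, 47) = -29
E (Priya): max(-77, -71, -29) = -29
A (Quinn): min(-65, -29) = -65
S (Quinn): min(22, -51) = -51
T (Quinn): min(-5, 56, 26) = -5
U (Quinn): min(-52, 38, 60) = -52
V (Quinn): min(16, 22) = 16
F (Priya): max(-51, -5, -52, 16) = 16
W (Quinn): min(17, -61) = -61
X (Quinn): min(87, -47) = -47
G (Priya): max(-61, -47) = -47
Y (Quinn): min(-70, -38) = -70
Z (Quinn): min(-27, -8, 21, -52) = -52
AA (Quinn): min(-69, -50) = -69
AB (Quinn): min(28, 5) = 5
H (Priya): max(-70, -52, -69, 5) = 5
B (Quinn): min(16, -47, 5) = -47
AC (Quinn): min(41, 65, -71) = -71
AD (Quinn): min(-37, 90, 2) = -37
AE (Quinn): min(94, -18, -13) = -18
J (Priya): max(-71, -37, -18) = -18
AF (Quinn): min(-7, -16, 92) = -16
AG (Quinn): min(-22, 80, -6, -72) = -72
AH (Quinn): min(74, -96, 26) = -96
K (Priya): max(-16, -72, -96) = -16
AJ (Quinn): min(71, 90) = 71
AK (Quinn): min(-52, 73, -84, 70) = -84
AL (Quinn): min(93, -19, 36) = -19
L (Priya): max(71, -84, -19) = 71
C (Quinn): min(-18, -16, 71) = -18
root (Priya): max(-65, -47, -18) = -18
At root, Priya picks C (highest: -18).
At C, Quinn picks J (lowest: -18).
At J, Priya picks AE (highest: -18).
At AE, Quinn picks L47 (lowest: -18).
Terminal value -18.

root -> C -> J -> AE -> L47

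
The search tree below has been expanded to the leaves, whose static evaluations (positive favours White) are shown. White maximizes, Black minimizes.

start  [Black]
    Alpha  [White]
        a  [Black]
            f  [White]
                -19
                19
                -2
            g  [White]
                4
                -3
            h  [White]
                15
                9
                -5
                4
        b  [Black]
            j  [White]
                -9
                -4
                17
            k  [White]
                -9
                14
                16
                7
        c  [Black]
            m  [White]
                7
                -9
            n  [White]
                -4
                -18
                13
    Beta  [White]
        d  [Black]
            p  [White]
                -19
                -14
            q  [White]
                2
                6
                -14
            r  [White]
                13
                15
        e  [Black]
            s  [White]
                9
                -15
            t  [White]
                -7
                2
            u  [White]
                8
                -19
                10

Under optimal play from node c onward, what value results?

m (White): max(7, -9) = 7
n (White): max(-4, -18, 13) = 13
c (Black): min(7, 13) = 7

7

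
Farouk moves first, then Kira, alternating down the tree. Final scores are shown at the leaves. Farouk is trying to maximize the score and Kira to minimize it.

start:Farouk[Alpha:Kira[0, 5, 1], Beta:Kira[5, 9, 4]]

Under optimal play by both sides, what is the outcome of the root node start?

4

Alpha (Kira): min(0, 5, 1) = 0
Beta (Kira): min(5, 9, 4) = 4
start (Farouk): max(0, 4) = 4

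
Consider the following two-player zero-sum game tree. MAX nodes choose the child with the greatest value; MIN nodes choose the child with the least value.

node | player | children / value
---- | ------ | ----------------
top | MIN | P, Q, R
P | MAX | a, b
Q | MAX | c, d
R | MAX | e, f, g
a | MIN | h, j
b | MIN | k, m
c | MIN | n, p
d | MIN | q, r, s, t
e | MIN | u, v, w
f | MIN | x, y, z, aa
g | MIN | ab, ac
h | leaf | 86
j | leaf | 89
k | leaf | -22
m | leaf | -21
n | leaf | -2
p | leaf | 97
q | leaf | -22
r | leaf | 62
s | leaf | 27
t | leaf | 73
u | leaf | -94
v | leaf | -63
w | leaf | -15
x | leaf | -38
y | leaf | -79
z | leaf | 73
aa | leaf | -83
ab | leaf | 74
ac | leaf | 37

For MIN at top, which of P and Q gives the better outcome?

a (MIN): min(86, 89) = 86
b (MIN): min(-22, -21) = -22
P (MAX): max(86, -22) = 86
c (MIN): min(-2, 97) = -2
d (MIN): min(-22, 62, 27, 73) = -22
Q (MAX): max(-2, -22) = -2
MIN prefers the lower value; P=86, Q=-2. Q is better since -2 < 86.

Q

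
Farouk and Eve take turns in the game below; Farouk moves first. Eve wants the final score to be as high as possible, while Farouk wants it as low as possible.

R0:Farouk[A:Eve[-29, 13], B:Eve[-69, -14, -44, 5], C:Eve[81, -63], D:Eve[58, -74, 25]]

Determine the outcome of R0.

A (Eve): max(-29, 13) = 13
B (Eve): max(-69, -14, -44, 5) = 5
C (Eve): max(81, -63) = 81
D (Eve): max(58, -74, 25) = 58
R0 (Farouk): min(13, 5, 81, 58) = 5

5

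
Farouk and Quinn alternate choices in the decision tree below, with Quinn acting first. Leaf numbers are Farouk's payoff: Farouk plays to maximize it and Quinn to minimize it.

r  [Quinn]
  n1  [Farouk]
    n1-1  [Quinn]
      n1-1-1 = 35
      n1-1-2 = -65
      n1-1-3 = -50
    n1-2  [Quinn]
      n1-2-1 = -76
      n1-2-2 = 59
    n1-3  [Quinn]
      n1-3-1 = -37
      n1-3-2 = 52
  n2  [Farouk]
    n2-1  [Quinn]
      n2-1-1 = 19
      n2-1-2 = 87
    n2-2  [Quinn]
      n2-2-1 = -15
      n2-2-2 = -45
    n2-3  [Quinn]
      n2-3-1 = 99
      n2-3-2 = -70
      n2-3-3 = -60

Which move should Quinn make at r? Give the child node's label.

n1-1 (Quinn): min(35, -65, -50) = -65
n1-2 (Quinn): min(-76, 59) = -76
n1-3 (Quinn): min(-37, 52) = -37
n1 (Farouk): max(-65, -76, -37) = -37
n2-1 (Quinn): min(19, 87) = 19
n2-2 (Quinn): min(-15, -45) = -45
n2-3 (Quinn): min(99, -70, -60) = -70
n2 (Farouk): max(19, -45, -70) = 19
r (Quinn): min(-37, 19) = -37
Quinn at r wants the lowest of {n1=-37, n2=19}, so chooses n1.

n1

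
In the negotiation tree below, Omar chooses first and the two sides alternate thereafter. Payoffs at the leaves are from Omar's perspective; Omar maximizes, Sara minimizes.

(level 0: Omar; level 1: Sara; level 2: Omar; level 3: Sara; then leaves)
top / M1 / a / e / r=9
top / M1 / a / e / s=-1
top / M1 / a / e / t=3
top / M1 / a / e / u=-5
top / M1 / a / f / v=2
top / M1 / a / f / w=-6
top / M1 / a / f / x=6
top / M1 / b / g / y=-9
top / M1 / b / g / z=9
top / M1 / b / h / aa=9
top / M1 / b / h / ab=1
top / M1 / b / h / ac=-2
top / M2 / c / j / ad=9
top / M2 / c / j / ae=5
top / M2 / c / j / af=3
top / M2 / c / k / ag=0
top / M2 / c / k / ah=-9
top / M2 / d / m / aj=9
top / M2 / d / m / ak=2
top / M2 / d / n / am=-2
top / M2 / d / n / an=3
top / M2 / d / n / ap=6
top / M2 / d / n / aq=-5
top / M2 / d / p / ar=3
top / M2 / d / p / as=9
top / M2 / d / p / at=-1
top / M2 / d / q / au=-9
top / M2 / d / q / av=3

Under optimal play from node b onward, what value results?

g (Sara): min(-9, 9) = -9
h (Sara): min(9, 1, -2) = -2
b (Omar): max(-9, -2) = -2

-2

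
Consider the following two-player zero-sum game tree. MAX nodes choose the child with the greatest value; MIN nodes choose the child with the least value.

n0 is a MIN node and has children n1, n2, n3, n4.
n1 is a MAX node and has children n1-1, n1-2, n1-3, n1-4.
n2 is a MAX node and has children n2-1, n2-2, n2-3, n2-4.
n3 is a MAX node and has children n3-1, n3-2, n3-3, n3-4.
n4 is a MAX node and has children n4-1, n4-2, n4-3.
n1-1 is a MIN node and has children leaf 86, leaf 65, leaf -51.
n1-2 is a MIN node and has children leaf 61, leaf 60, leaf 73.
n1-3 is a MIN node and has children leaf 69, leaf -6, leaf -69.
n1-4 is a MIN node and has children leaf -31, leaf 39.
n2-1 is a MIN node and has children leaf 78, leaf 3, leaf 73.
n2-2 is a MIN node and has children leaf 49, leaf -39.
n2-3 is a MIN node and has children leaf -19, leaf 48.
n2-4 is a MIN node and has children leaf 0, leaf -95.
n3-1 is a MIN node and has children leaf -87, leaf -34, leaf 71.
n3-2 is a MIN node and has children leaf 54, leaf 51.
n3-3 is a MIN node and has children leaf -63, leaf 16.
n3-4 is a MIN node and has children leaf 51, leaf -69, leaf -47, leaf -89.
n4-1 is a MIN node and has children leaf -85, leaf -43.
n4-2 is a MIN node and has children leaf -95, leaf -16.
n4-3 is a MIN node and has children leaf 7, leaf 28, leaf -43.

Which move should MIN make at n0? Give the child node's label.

n1-1 (MIN): min(86, 65, -51) = -51
n1-2 (MIN): min(61, 60, 73) = 60
n1-3 (MIN): min(69, -6, -69) = -69
n1-4 (MIN): min(-31, 39) = -31
n1 (MAX): max(-51, 60, -69, -31) = 60
n2-1 (MIN): min(78, 3, 73) = 3
n2-2 (MIN): min(49, -39) = -39
n2-3 (MIN): min(-19, 48) = -19
n2-4 (MIN): min(0, -95) = -95
n2 (MAX): max(3, -39, -19, -95) = 3
n3-1 (MIN): min(-87, -34, 71) = -87
n3-2 (MIN): min(54, 51) = 51
n3-3 (MIN): min(-63, 16) = -63
n3-4 (MIN): min(51, -69, -47, -89) = -89
n3 (MAX): max(-87, 51, -63, -89) = 51
n4-1 (MIN): min(-85, -43) = -85
n4-2 (MIN): min(-95, -16) = -95
n4-3 (MIN): min(7, 28, -43) = -43
n4 (MAX): max(-85, -95, -43) = -43
n0 (MIN): min(60, 3, 51, -43) = -43
MIN at n0 wants the lowest of {n1=60, n2=3, n3=51, n4=-43}, so chooses n4.

n4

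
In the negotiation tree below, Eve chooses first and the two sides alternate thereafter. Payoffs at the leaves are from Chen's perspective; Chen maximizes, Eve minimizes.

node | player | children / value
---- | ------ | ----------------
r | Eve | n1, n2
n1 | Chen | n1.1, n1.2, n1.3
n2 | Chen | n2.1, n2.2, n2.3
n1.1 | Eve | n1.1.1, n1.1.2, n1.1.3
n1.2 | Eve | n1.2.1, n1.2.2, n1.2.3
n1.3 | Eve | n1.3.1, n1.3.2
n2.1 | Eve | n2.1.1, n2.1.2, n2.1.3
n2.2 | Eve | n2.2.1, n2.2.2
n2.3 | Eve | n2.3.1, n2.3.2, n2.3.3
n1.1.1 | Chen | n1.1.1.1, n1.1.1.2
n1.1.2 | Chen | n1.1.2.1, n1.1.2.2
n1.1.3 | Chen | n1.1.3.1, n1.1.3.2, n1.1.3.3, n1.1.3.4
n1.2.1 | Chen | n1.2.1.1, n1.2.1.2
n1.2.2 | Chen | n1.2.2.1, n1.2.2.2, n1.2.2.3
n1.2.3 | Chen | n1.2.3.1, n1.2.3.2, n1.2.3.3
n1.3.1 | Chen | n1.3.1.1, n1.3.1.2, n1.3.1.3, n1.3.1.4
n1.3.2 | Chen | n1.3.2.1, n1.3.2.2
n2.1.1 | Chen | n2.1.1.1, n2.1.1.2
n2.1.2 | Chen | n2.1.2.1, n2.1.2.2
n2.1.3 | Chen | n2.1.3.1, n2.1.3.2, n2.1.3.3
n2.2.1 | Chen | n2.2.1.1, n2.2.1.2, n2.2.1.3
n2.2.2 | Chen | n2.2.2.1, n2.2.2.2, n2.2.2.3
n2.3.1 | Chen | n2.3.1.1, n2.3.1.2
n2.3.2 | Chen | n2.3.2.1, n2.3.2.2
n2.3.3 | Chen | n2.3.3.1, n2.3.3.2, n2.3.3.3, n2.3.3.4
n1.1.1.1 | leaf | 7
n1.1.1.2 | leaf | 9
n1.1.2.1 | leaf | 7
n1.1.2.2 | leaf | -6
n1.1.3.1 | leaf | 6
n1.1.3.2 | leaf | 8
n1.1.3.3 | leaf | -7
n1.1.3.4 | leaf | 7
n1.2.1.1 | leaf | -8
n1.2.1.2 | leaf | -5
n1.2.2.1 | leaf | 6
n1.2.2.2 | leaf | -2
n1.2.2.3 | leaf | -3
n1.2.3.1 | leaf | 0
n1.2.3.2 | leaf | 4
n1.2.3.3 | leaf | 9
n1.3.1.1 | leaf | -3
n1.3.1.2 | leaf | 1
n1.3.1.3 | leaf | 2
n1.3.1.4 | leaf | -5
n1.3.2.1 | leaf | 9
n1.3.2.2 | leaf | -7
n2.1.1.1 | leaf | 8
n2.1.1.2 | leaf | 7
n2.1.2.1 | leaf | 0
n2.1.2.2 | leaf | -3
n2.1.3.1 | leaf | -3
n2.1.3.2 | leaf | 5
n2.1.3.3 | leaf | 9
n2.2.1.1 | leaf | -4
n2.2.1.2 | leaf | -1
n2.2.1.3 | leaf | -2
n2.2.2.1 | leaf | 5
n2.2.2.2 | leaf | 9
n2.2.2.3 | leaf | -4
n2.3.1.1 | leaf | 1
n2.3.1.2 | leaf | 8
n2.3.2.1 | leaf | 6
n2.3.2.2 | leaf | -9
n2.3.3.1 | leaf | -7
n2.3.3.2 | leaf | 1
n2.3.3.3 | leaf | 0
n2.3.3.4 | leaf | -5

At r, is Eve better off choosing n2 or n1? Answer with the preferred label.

n2

n2.1.1 (Chen): max(8, 7) = 8
n2.1.2 (Chen): max(0, -3) = 0
n2.1.3 (Chen): max(-3, 5, 9) = 9
n2.1 (Eve): min(8, 0, 9) = 0
n2.2.1 (Chen): max(-4, -1, -2) = -1
n2.2.2 (Chen): max(5, 9, -4) = 9
n2.2 (Eve): min(-1, 9) = -1
n2.3.1 (Chen): max(1, 8) = 8
n2.3.2 (Chen): max(6, -9) = 6
n2.3.3 (Chen): max(-7, 1, 0, -5) = 1
n2.3 (Eve): min(8, 6, 1) = 1
n2 (Chen): max(0, -1, 1) = 1
n1.1.1 (Chen): max(7, 9) = 9
n1.1.2 (Chen): max(7, -6) = 7
n1.1.3 (Chen): max(6, 8, -7, 7) = 8
n1.1 (Eve): min(9, 7, 8) = 7
n1.2.1 (Chen): max(-8, -5) = -5
n1.2.2 (Chen): max(6, -2, -3) = 6
n1.2.3 (Chen): max(0, 4, 9) = 9
n1.2 (Eve): min(-5, 6, 9) = -5
n1.3.1 (Chen): max(-3, 1, 2, -5) = 2
n1.3.2 (Chen): max(9, -7) = 9
n1.3 (Eve): min(2, 9) = 2
n1 (Chen): max(7, -5, 2) = 7
Eve prefers the lower value; n2=1, n1=7. n2 is better since 1 < 7.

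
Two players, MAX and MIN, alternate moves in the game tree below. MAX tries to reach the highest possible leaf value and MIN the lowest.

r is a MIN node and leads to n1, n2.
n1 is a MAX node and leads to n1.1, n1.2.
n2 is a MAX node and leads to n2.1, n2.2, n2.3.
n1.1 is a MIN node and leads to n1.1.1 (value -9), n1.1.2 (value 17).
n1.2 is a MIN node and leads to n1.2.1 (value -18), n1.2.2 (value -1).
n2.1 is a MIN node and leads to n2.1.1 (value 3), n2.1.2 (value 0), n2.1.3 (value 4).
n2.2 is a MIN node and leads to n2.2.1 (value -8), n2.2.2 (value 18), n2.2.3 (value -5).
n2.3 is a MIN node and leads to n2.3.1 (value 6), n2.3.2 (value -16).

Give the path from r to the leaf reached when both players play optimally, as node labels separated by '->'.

n1.1 (MIN): min(-9, 17) = -9
n1.2 (MIN): min(-18, -1) = -18
n1 (MAX): max(-9, -18) = -9
n2.1 (MIN): min(3, 0, 4) = 0
n2.2 (MIN): min(-8, 18, -5) = -8
n2.3 (MIN): min(6, -16) = -16
n2 (MAX): max(0, -8, -16) = 0
r (MIN): min(-9, 0) = -9
At r, MIN picks n1 (lowest: -9).
At n1, MAX picks n1.1 (highest: -9).
At n1.1, MIN picks n1.1.1 (lowest: -9).
Terminal value -9.

r -> n1 -> n1.1 -> n1.1.1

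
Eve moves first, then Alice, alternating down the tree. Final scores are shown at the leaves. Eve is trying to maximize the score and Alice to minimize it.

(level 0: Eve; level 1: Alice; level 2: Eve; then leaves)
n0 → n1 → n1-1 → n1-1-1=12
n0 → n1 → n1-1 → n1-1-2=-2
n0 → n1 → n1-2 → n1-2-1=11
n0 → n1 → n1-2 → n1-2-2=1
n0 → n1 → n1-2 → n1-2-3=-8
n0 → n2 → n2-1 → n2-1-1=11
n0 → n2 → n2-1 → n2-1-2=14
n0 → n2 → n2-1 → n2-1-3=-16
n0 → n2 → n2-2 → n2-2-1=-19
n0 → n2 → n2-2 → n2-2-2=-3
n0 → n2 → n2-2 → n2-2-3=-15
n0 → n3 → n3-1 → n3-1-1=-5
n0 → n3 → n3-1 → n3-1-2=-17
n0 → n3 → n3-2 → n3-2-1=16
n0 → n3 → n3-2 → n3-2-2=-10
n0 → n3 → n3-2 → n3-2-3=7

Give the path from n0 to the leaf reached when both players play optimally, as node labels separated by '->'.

n1-1 (Eve): max(12, -2) = 12
n1-2 (Eve): max(11, 1, -8) = 11
n1 (Alice): min(12, 11) = 11
n2-1 (Eve): max(11, 14, -16) = 14
n2-2 (Eve): max(-19, -3, -15) = -3
n2 (Alice): min(14, -3) = -3
n3-1 (Eve): max(-5, -17) = -5
n3-2 (Eve): max(16, -10, 7) = 16
n3 (Alice): min(-5, 16) = -5
n0 (Eve): max(11, -3, -5) = 11
At n0, Eve picks n1 (highest: 11).
At n1, Alice picks n1-2 (lowest: 11).
At n1-2, Eve picks n1-2-1 (highest: 11).
Terminal value 11.

n0 -> n1 -> n1-2 -> n1-2-1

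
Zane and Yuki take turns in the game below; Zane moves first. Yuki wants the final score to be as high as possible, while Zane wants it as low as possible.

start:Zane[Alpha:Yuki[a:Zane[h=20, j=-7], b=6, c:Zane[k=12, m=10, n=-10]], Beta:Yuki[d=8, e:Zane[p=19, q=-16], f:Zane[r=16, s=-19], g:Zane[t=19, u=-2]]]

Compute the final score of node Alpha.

6

a (Zane): min(20, -7) = -7
c (Zane): min(12, 10, -10) = -10
Alpha (Yuki): max(-7, 6, -10) = 6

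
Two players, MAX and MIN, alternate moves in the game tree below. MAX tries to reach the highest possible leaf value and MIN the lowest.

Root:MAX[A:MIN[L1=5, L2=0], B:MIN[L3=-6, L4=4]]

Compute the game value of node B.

-6

B (MIN): min(-6, 4) = -6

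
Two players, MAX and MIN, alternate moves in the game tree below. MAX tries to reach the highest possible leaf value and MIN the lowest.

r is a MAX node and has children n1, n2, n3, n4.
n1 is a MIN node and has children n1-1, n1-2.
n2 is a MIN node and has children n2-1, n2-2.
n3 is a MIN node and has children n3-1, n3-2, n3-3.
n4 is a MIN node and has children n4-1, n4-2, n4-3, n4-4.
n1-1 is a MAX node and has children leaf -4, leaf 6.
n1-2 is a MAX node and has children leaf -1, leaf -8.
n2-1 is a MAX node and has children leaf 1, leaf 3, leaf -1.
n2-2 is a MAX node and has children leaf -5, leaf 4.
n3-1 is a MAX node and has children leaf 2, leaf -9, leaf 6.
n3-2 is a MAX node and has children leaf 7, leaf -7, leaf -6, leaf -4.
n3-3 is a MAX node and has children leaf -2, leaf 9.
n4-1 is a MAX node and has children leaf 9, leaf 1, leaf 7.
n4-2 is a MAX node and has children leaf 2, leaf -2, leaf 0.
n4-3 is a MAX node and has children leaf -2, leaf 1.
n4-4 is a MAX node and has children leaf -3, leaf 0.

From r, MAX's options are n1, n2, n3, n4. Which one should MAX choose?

n3

n1-1 (MAX): max(-4, 6) = 6
n1-2 (MAX): max(-1, -8) = -1
n1 (MIN): min(6, -1) = -1
n2-1 (MAX): max(1, 3, -1) = 3
n2-2 (MAX): max(-5, 4) = 4
n2 (MIN): min(3, 4) = 3
n3-1 (MAX): max(2, -9, 6) = 6
n3-2 (MAX): max(7, -7, -6, -4) = 7
n3-3 (MAX): max(-2, 9) = 9
n3 (MIN): min(6, 7, 9) = 6
n4-1 (MAX): max(9, 1, 7) = 9
n4-2 (MAX): max(2, -2, 0) = 2
n4-3 (MAX): max(-2, 1) = 1
n4-4 (MAX): max(-3, 0) = 0
n4 (MIN): min(9, 2, 1, 0) = 0
r (MAX): max(-1, 3, 6, 0) = 6
MAX at r wants the highest of {n1=-1, n2=3, n3=6, n4=0}, so chooses n3.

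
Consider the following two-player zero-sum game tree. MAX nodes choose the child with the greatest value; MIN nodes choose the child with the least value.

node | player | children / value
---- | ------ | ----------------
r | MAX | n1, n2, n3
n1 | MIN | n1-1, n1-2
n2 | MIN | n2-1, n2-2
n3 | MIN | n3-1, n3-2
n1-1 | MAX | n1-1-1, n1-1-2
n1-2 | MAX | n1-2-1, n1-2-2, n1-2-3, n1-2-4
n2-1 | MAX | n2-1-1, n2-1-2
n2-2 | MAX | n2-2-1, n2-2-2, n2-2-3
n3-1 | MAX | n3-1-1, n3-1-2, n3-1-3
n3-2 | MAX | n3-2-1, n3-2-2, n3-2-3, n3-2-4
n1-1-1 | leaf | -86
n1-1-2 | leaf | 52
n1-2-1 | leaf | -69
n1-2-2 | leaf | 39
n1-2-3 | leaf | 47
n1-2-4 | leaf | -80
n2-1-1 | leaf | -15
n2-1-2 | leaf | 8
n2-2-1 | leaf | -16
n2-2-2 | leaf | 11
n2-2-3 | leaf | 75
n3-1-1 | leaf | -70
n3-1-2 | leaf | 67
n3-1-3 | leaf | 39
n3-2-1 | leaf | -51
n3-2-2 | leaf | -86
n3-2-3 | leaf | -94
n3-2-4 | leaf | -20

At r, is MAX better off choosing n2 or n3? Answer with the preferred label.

n2

n2-1 (MAX): max(-15, 8) = 8
n2-2 (MAX): max(-16, 11, 75) = 75
n2 (MIN): min(8, 75) = 8
n3-1 (MAX): max(-70, 67, 39) = 67
n3-2 (MAX): max(-51, -86, -94, -20) = -20
n3 (MIN): min(67, -20) = -20
MAX prefers the higher value; n2=8, n3=-20. n2 is better since 8 > -20.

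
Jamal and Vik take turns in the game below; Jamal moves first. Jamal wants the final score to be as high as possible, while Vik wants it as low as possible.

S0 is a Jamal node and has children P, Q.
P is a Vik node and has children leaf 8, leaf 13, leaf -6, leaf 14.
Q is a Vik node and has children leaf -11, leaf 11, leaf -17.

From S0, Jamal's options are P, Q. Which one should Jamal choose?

P (Vik): min(8, 13, -6, 14) = -6
Q (Vik): min(-11, 11, -17) = -17
S0 (Jamal): max(-6, -17) = -6
Jamal at S0 wants the highest of {P=-6, Q=-17}, so chooses P.

P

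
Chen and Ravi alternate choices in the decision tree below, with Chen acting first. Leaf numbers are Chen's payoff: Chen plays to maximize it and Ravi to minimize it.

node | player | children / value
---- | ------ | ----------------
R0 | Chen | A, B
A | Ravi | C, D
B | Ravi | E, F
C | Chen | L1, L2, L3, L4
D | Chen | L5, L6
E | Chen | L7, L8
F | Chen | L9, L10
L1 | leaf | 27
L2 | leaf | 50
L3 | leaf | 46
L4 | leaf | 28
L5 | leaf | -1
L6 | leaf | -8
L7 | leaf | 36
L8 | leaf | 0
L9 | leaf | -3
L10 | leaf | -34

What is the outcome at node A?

C (Chen): max(27, 50, 46, 28) = 50
D (Chen): max(-1, -8) = -1
A (Ravi): min(50, -1) = -1

-1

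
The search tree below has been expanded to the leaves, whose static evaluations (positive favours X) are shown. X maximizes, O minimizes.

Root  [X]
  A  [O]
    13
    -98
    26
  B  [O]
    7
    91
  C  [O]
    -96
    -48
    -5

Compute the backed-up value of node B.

B (O): min(7, 91) = 7

7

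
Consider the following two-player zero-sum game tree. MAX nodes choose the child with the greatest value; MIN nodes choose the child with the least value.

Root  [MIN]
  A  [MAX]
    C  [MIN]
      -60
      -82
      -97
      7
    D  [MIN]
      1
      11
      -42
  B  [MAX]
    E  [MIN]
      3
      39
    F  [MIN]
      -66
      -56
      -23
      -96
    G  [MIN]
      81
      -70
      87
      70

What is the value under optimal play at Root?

C (MIN): min(-60, -82, -97, 7) = -97
D (MIN): min(1, 11, -42) = -42
A (MAX): max(-97, -42) = -42
E (MIN): min(3, 39) = 3
F (MIN): min(-66, -56, -23, -96) = -96
G (MIN): min(81, -70, 87, 70) = -70
B (MAX): max(3, -96, -70) = 3
Root (MIN): min(-42, 3) = -42

-42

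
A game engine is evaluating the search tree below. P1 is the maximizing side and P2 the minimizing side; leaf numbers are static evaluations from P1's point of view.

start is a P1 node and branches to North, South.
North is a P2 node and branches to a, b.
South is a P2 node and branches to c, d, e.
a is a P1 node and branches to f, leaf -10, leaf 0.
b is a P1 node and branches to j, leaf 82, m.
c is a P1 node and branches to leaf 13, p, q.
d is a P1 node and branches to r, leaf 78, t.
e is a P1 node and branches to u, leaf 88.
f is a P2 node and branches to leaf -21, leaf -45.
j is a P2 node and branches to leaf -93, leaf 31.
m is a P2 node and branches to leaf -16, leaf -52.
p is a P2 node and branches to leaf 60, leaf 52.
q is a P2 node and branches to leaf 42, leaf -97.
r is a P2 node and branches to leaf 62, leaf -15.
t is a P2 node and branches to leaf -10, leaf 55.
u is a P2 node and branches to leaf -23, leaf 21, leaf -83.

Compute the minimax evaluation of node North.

f (P2): min(-21, -45) = -45
a (P1): max(-45, -10, 0) = 0
j (P2): min(-93, 31) = -93
m (P2): min(-16, -52) = -52
b (P1): max(-93, 82, -52) = 82
North (P2): min(0, 82) = 0

0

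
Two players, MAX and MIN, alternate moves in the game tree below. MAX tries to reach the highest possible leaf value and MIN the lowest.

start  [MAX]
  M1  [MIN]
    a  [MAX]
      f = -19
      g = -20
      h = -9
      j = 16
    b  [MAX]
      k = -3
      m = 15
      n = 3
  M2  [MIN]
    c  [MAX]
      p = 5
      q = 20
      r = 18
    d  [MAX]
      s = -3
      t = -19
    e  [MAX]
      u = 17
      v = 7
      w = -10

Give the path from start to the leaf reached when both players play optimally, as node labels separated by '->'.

start -> M1 -> b -> m

a (MAX): max(-19, -20, -9, 16) = 16
b (MAX): max(-3, 15, 3) = 15
M1 (MIN): min(16, 15) = 15
c (MAX): max(5, 20, 18) = 20
d (MAX): max(-3, -19) = -3
e (MAX): max(17, 7, -10) = 17
M2 (MIN): min(20, -3, 17) = -3
start (MAX): max(15, -3) = 15
At start, MAX picks M1 (highest: 15).
At M1, MIN picks b (lowest: 15).
At b, MAX picks m (highest: 15).
Terminal value 15.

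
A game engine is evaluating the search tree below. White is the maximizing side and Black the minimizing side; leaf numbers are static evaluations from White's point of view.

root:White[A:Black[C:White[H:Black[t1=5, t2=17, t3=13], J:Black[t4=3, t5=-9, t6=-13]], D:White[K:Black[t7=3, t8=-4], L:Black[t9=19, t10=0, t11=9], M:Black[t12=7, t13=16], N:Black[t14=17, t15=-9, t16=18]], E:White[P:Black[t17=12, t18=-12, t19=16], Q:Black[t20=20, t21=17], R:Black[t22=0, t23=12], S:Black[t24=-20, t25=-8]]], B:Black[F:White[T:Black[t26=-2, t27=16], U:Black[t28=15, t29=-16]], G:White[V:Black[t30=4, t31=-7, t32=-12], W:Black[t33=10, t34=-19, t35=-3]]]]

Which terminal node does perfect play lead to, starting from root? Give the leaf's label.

H (Black): min(5, 17, 13) = 5
J (Black): min(3, -9, -13) = -13
C (White): max(5, -13) = 5
K (Black): min(3, -4) = -4
L (Black): min(19, 0, 9) = 0
M (Black): min(7, 16) = 7
N (Black): min(17, -9, 18) = -9
D (White): max(-4, 0, 7, -9) = 7
P (Black): min(12, -12, 16) = -12
Q (Black): min(20, 17) = 17
R (Black): min(0, 12) = 0
S (Black): min(-20, -8) = -20
E (White): max(-12, 17, 0, -20) = 17
A (Black): min(5, 7, 17) = 5
T (Black): min(-2, 16) = -2
U (Black): min(15, -16) = -16
F (White): max(-2, -16) = -2
V (Black): min(4, -7, -12) = -12
W (Black): min(10, -19, -3) = -19
G (White): max(-12, -19) = -12
B (Black): min(-2, -12) = -12
root (White): max(5, -12) = 5
At root, White picks A (highest: 5).
At A, Black picks C (lowest: 5).
At C, White picks H (highest: 5).
At H, Black picks t1 (lowest: 5).
Terminal value 5.

t1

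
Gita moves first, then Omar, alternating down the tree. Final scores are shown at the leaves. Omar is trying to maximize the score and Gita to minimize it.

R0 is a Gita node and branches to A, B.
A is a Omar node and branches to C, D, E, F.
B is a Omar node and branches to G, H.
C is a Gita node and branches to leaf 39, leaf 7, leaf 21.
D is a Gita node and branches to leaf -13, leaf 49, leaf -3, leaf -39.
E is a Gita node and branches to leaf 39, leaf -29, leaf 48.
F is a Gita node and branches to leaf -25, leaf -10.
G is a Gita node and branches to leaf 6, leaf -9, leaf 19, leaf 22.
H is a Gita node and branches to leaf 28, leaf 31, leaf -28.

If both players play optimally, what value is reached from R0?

C (Gita): min(39, 7, 21) = 7
D (Gita): min(-13, 49, -3, -39) = -39
E (Gita): min(39, -29, 48) = -29
F (Gita): min(-25, -10) = -25
A (Omar): max(7, -39, -29, -25) = 7
G (Gita): min(6, -9, 19, 22) = -9
H (Gita): min(28, 31, -28) = -28
B (Omar): max(-9, -28) = -9
R0 (Gita): min(7, -9) = -9

-9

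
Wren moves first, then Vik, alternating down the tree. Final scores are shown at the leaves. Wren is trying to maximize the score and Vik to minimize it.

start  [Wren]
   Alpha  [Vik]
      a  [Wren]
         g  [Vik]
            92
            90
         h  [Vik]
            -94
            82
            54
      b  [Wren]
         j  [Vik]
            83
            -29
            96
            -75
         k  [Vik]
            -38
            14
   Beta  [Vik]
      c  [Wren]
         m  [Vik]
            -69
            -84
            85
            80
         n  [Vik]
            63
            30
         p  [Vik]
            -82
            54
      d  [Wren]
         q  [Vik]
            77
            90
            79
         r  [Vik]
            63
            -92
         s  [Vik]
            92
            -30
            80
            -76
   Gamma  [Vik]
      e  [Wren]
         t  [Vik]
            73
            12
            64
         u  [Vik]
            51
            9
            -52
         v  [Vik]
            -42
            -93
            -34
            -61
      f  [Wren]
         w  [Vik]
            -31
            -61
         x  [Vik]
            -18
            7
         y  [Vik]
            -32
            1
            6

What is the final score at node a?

90

g (Vik): min(92, 90) = 90
h (Vik): min(-94, 82, 54) = -94
a (Wren): max(90, -94) = 90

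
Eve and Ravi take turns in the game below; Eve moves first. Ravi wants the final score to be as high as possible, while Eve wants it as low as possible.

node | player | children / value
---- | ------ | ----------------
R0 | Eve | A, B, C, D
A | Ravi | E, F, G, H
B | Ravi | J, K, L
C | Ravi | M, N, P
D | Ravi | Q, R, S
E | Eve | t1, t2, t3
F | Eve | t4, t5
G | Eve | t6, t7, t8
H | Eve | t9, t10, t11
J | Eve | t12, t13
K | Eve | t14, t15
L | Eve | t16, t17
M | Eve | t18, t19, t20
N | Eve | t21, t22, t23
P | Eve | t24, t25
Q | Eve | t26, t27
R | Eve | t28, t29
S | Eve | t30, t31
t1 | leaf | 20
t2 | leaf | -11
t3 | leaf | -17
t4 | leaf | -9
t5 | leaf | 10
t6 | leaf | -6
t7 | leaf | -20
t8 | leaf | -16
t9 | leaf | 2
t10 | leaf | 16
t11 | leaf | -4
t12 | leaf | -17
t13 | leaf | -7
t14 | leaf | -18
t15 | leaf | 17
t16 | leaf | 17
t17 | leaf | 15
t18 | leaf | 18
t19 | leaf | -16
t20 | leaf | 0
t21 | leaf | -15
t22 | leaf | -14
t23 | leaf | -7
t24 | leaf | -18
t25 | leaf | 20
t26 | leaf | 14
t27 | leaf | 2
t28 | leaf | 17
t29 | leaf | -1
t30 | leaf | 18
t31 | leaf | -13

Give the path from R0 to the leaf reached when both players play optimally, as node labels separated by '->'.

E (Eve): min(20, -11, -17) = -17
F (Eve): min(-9, 10) = -9
G (Eve): min(-6, -20, -16) = -20
H (Eve): min(2, 16, -4) = -4
A (Ravi): max(-17, -9, -20, -4) = -4
J (Eve): min(-17, -7) = -17
K (Eve): min(-18, 17) = -18
L (Eve): min(17, 15) = 15
B (Ravi): max(-17, -18, 15) = 15
M (Eve): min(18, -16, 0) = -16
N (Eve): min(-15, -14, -7) = -15
P (Eve): min(-18, 20) = -18
C (Ravi): max(-16, -15, -18) = -15
Q (Eve): min(14, 2) = 2
R (Eve): min(17, -1) = -1
S (Eve): min(18, -13) = -13
D (Ravi): max(2, -1, -13) = 2
R0 (Eve): min(-4, 15, -15, 2) = -15
At R0, Eve picks C (lowest: -15).
At C, Ravi picks N (highest: -15).
At N, Eve picks t21 (lowest: -15).
Terminal value -15.

R0 -> C -> N -> t21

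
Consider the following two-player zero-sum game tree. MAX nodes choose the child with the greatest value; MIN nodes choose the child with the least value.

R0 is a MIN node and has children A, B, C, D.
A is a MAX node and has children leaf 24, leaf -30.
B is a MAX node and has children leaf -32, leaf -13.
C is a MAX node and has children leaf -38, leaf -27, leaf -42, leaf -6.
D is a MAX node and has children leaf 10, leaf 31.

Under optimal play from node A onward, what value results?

A (MAX): max(24, -30) = 24

24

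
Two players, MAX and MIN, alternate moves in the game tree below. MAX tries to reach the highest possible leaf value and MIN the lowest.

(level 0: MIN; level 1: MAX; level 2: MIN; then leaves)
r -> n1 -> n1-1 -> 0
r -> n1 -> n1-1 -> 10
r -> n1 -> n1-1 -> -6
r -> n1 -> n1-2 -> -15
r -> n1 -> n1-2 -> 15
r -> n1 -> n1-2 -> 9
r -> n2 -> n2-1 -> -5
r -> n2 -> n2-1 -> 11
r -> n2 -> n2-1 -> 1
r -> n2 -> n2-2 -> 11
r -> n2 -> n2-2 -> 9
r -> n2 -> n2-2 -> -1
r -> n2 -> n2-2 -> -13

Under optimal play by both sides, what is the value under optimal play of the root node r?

n1-1 (MIN): min(0, 10, -6) = -6
n1-2 (MIN): min(-15, 15, 9) = -15
n1 (MAX): max(-6, -15) = -6
n2-1 (MIN): min(-5, 11, 1) = -5
n2-2 (MIN): min(11, 9, -1, -13) = -13
n2 (MAX): max(-5, -13) = -5
r (MIN): min(-6, -5) = -6

-6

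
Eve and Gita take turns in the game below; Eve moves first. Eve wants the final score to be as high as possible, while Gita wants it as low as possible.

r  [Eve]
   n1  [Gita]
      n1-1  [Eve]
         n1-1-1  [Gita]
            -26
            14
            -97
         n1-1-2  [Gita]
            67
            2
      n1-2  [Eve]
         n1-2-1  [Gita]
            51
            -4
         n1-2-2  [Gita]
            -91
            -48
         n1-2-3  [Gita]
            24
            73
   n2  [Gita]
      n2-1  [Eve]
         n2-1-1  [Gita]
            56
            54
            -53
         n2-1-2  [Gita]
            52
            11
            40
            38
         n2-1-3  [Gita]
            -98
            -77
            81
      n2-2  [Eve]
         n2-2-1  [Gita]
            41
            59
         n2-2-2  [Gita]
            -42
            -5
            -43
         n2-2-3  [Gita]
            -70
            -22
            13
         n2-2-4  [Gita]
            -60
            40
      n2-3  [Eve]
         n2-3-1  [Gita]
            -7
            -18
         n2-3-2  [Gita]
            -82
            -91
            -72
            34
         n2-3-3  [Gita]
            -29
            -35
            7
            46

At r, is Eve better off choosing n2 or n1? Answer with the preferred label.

n1

n2-1-1 (Gita): min(56, 54, -53) = -53
n2-1-2 (Gita): min(52, 11, 40, 38) = 11
n2-1-3 (Gita): min(-98, -77, 81) = -98
n2-1 (Eve): max(-53, 11, -98) = 11
n2-2-1 (Gita): min(41, 59) = 41
n2-2-2 (Gita): min(-42, -5, -43) = -43
n2-2-3 (Gita): min(-70, -22, 13) = -70
n2-2-4 (Gita): min(-60, 40) = -60
n2-2 (Eve): max(41, -43, -70, -60) = 41
n2-3-1 (Gita): min(-7, -18) = -18
n2-3-2 (Gita): min(-82, -91, -72, 34) = -91
n2-3-3 (Gita): min(-29, -35, 7, 46) = -35
n2-3 (Eve): max(-18, -91, -35) = -18
n2 (Gita): min(11, 41, -18) = -18
n1-1-1 (Gita): min(-26, 14, -97) = -97
n1-1-2 (Gita): min(67, 2) = 2
n1-1 (Eve): max(-97, 2) = 2
n1-2-1 (Gita): min(51, -4) = -4
n1-2-2 (Gita): min(-91, -48) = -91
n1-2-3 (Gita): min(24, 73) = 24
n1-2 (Eve): max(-4, -91, 24) = 24
n1 (Gita): min(2, 24) = 2
Eve prefers the higher value; n2=-18, n1=2. n1 is better since 2 > -18.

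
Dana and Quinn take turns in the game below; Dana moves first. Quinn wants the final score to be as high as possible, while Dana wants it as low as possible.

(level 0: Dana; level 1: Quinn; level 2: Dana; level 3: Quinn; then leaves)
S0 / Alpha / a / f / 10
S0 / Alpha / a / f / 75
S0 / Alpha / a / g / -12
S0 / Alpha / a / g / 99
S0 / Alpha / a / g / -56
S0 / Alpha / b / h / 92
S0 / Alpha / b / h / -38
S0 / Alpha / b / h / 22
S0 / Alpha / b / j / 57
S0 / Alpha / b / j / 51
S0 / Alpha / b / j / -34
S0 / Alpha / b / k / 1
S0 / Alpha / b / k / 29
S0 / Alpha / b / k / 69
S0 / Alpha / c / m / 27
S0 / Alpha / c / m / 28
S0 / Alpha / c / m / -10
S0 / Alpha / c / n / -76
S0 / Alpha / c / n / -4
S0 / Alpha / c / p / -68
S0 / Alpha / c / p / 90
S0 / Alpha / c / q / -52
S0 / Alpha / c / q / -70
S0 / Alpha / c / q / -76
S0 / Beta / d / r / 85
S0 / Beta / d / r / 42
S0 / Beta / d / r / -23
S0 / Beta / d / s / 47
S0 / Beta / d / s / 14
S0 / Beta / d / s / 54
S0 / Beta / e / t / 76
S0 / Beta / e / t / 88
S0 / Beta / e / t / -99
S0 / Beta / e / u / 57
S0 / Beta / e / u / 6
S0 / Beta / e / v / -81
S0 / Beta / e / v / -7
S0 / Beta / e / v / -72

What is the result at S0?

f (Quinn): max(10, 75) = 75
g (Quinn): max(-12, 99, -56) = 99
a (Dana): min(75, 99) = 75
h (Quinn): max(92, -38, 22) = 92
j (Quinn): max(57, 51, -34) = 57
k (Quinn): max(1, 29, 69) = 69
b (Dana): min(92, 57, 69) = 57
m (Quinn): max(27, 28, -10) = 28
n (Quinn): max(-76, -4) = -4
p (Quinn): max(-68, 90) = 90
q (Quinn): max(-52, -70, -76) = -52
c (Dana): min(28, -4, 90, -52) = -52
Alpha (Quinn): max(75, 57, -52) = 75
r (Quinn): max(85, 42, -23) = 85
s (Quinn): max(47, 14, 54) = 54
d (Dana): min(85, 54) = 54
t (Quinn): max(76, 88, -99) = 88
u (Quinn): max(57, 6) = 57
v (Quinn): max(-81, -7, -72) = -7
e (Dana): min(88, 57, -7) = -7
Beta (Quinn): max(54, -7) = 54
S0 (Dana): min(75, 54) = 54

54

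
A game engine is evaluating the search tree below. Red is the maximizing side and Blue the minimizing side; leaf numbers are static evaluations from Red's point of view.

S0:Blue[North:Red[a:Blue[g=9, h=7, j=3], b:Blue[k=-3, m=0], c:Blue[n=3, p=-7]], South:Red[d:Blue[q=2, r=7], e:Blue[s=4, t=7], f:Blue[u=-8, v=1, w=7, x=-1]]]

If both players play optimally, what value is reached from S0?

3

a (Blue): min(9, 7, 3) = 3
b (Blue): min(-3, 0) = -3
c (Blue): min(3, -7) = -7
North (Red): max(3, -3, -7) = 3
d (Blue): min(2, 7) = 2
e (Blue): min(4, 7) = 4
f (Blue): min(-8, 1, 7, -1) = -8
South (Red): max(2, 4, -8) = 4
S0 (Blue): min(3, 4) = 3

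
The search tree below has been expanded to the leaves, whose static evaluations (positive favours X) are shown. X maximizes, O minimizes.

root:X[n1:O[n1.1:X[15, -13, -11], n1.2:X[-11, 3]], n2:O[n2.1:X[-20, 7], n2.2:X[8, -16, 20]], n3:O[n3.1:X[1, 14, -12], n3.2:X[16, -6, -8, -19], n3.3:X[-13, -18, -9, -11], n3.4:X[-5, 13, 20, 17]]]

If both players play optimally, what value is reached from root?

7

n1.1 (X): max(15, -13, -11) = 15
n1.2 (X): max(-11, 3) = 3
n1 (O): min(15, 3) = 3
n2.1 (X): max(-20, 7) = 7
n2.2 (X): max(8, -16, 20) = 20
n2 (O): min(7, 20) = 7
n3.1 (X): max(1, 14, -12) = 14
n3.2 (X): max(16, -6, -8, -19) = 16
n3.3 (X): max(-13, -18, -9, -11) = -9
n3.4 (X): max(-5, 13, 20, 17) = 20
n3 (O): min(14, 16, -9, 20) = -9
root (X): max(3, 7, -9) = 7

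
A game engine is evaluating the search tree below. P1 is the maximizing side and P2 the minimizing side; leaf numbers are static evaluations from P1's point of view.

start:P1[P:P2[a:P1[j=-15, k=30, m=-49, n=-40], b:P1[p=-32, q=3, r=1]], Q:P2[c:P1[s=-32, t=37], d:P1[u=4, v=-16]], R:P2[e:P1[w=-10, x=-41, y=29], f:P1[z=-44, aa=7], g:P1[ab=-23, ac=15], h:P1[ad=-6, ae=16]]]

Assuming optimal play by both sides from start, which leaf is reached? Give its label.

a (P1): max(-15, 30, -49, -40) = 30
b (P1): max(-32, 3, 1) = 3
P (P2): min(30, 3) = 3
c (P1): max(-32, 37) = 37
d (P1): max(4, -16) = 4
Q (P2): min(37, 4) = 4
e (P1): max(-10, -41, 29) = 29
f (P1): max(-44, 7) = 7
g (P1): max(-23, 15) = 15
h (P1): max(-6, 16) = 16
R (P2): min(29, 7, 15, 16) = 7
start (P1): max(3, 4, 7) = 7
At start, P1 picks R (highest: 7).
At R, P2 picks f (lowest: 7).
At f, P1 picks aa (highest: 7).
Terminal value 7.

aa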